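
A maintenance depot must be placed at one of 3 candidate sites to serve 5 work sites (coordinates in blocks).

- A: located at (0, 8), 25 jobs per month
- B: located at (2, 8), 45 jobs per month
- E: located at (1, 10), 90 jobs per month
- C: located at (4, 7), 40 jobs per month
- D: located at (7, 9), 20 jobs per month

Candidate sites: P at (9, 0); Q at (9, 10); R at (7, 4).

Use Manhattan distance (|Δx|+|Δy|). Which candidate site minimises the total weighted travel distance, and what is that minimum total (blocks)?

Q, total 1780 blocks

Total weighted distance at each candidate:
  P (9, 0): total = 3420
  Q (9, 10): total = 1780
  R (7, 4): total = 2100
Minimum is at Q with total 1780 blocks.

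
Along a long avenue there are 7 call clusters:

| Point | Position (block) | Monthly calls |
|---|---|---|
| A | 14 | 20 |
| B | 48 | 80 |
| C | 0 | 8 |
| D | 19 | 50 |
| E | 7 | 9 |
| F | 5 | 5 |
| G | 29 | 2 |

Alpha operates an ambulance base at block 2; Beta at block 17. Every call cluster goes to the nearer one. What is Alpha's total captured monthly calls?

The indifferent point is the midpoint (2+17)/2 = 9.5; call clusters left of it (closer to Alpha at 2) go to Alpha, those right go to Beta.
  C at 0 (w=8) → Alpha
  F at 5 (w=5) → Alpha
  E at 7 (w=9) → Alpha
  A at 14 (w=20) → Beta
  D at 19 (w=50) → Beta
  G at 29 (w=2) → Beta
  B at 48 (w=80) → Beta
Alpha captures 22; Beta captures 152.

22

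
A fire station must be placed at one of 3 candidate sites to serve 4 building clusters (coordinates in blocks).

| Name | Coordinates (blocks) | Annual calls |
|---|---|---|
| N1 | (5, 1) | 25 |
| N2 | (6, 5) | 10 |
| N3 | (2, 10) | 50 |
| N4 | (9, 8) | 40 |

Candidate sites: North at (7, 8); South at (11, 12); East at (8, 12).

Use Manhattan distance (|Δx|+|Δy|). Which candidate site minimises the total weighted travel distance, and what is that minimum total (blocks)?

North, total 695 blocks

Total weighted distance at each candidate:
  North (7, 8): total = 695
  South (11, 12): total = 1335
  East (8, 12): total = 1040
Minimum is at North with total 695 blocks.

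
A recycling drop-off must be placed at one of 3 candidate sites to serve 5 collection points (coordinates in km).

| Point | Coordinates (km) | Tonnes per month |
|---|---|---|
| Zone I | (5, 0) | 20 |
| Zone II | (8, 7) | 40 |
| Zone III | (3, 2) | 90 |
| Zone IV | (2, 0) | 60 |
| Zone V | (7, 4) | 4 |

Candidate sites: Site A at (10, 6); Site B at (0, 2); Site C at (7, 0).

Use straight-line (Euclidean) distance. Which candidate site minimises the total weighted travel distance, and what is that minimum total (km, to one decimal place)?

Site B, total 953.9 km

Total weighted distance at each candidate:
  Site A (10, 6): total = 1585.7
  Site B (0, 2): total = 953.9
  Site C (7, 0): total = 1041.3
Minimum is at Site B with total 953.9 km.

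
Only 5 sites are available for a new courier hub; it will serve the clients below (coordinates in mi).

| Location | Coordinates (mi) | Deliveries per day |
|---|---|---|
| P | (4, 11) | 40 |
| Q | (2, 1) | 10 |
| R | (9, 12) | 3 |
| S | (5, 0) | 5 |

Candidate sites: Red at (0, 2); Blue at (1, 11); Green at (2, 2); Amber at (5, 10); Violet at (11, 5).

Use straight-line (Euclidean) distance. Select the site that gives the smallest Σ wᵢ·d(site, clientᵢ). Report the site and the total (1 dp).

Total weighted distance at each candidate:
  Red (0, 2): total = 483.6
  Blue (1, 11): total = 303.2
  Green (2, 2): total = 433.4
  Amber (5, 10): total = 214.9
  Violet (11, 5): total = 528.2
Minimum is at Amber with total 214.9 mi.

Amber, total 214.9 mi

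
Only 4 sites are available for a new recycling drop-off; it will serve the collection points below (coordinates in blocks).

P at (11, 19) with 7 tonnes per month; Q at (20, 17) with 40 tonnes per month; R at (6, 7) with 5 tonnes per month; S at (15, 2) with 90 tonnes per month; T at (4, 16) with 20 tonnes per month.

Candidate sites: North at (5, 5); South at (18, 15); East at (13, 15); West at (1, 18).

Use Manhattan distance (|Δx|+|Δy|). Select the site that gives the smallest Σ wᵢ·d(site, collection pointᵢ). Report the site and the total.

East, total 2027 blocks

Total weighted distance at each candidate:
  North (5, 5): total = 2645
  South (18, 15): total = 2077
  East (13, 15): total = 2027
  West (1, 18): total = 3757
Minimum is at East with total 2027 blocks.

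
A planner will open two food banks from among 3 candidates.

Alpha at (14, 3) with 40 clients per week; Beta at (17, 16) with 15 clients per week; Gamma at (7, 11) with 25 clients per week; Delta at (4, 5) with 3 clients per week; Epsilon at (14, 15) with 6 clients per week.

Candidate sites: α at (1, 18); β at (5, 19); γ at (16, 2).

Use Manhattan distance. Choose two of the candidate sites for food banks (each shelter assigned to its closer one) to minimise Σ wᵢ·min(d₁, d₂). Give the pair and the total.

Evaluate every pair (each demand assigned to the nearer of the two):
  {β, γ}: total = 718
  {α, γ}: total = 805
  {α, β}: total = 1598
Best pair: {β, γ} with total 718.

{β, γ}, total 718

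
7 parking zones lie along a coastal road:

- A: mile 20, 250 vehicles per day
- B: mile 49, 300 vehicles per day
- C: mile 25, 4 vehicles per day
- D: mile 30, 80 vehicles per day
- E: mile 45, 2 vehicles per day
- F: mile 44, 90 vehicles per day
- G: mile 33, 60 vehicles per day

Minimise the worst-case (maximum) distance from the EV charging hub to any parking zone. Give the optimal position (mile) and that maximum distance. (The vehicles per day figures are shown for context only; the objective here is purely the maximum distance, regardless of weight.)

The 1-center on a line is the midpoint of the two extreme points: leftmost at 20, rightmost at 49.
Optimal location = (20 + 49)/2 = 34.5; maximum distance = (49 − 20)/2 = 14.5.

location 34.5, max distance 14.5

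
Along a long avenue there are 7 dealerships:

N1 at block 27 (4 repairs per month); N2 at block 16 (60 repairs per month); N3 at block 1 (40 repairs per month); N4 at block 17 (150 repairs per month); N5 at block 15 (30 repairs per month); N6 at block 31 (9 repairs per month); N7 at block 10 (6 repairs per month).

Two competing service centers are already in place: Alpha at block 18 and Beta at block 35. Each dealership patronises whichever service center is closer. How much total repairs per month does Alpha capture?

The indifferent point is the midpoint (18+35)/2 = 26.5; dealerships left of it (closer to Alpha at 18) go to Alpha, those right go to Beta.
  N3 at 1 (w=40) → Alpha
  N7 at 10 (w=6) → Alpha
  N5 at 15 (w=30) → Alpha
  N2 at 16 (w=60) → Alpha
  N4 at 17 (w=150) → Alpha
  N1 at 27 (w=4) → Beta
  N6 at 31 (w=9) → Beta
Alpha captures 286; Beta captures 13.

286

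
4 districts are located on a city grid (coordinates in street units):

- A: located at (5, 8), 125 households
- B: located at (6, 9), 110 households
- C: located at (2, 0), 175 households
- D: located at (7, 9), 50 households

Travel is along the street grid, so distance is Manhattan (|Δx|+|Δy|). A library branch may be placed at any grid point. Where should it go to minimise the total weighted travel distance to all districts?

(5, 8)

Manhattan distance separates: Σwᵢ(|x−xᵢ|+|y−yᵢ|) = Σwᵢ|x−xᵢ| + Σwᵢ|y−yᵢ|, so x and y are optimised independently as 1-D weighted medians.
Total weight W = 460; half = 230.
x-coordinate, sorted with cumulative weight:
  x=2 (C, w=175) cum 175
  x=5 (A, w=125) cum 300  ← median
  x=6 (B, w=110) cum 410
  x=7 (D, w=50) cum 460
⇒ x* = 5
y-coordinate, sorted with cumulative weight:
  y=0 (C, w=175) cum 175
  y=8 (A, w=125) cum 300  ← median
  y=9 (B, w=110) cum 410
  y=9 (D, w=50) cum 460
⇒ y* = 8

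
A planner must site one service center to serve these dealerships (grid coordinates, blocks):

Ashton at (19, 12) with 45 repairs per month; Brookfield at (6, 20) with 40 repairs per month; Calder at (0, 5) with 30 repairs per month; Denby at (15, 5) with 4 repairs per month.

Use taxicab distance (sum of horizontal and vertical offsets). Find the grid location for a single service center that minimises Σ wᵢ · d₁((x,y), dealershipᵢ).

(6, 12)

Manhattan distance separates: Σwᵢ(|x−xᵢ|+|y−yᵢ|) = Σwᵢ|x−xᵢ| + Σwᵢ|y−yᵢ|, so x and y are optimised independently as 1-D weighted medians.
Total weight W = 119; half = 59.5.
x-coordinate, sorted with cumulative weight:
  x=0 (Calder, w=30) cum 30
  x=6 (Brookfield, w=40) cum 70  ← median
  x=15 (Denby, w=4) cum 74
  x=19 (Ashton, w=45) cum 119
⇒ x* = 6
y-coordinate, sorted with cumulative weight:
  y=5 (Calder, w=30) cum 30
  y=5 (Denby, w=4) cum 34
  y=12 (Ashton, w=45) cum 79  ← median
  y=20 (Brookfield, w=40) cum 119
⇒ y* = 12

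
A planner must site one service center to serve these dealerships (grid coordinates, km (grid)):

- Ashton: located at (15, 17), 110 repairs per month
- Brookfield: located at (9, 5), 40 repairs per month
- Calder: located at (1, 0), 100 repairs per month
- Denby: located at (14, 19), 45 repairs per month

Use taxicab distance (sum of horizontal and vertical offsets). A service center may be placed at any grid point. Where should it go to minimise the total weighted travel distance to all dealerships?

Manhattan distance separates: Σwᵢ(|x−xᵢ|+|y−yᵢ|) = Σwᵢ|x−xᵢ| + Σwᵢ|y−yᵢ|, so x and y are optimised independently as 1-D weighted medians.
Total weight W = 295; half = 147.5.
x-coordinate, sorted with cumulative weight:
  x=1 (Calder, w=100) cum 100
  x=9 (Brookfield, w=40) cum 140
  x=14 (Denby, w=45) cum 185  ← median
  x=15 (Ashton, w=110) cum 295
⇒ x* = 14
y-coordinate, sorted with cumulative weight:
  y=0 (Calder, w=100) cum 100
  y=5 (Brookfield, w=40) cum 140
  y=17 (Ashton, w=110) cum 250  ← median
  y=19 (Denby, w=45) cum 295
⇒ y* = 17

(14, 17)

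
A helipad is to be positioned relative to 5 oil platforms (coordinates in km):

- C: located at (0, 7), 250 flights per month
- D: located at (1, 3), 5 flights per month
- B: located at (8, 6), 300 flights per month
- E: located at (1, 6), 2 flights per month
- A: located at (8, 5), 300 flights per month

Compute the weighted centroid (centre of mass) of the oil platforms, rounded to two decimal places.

The minimiser of Σwᵢ‖p−pᵢ‖² is the weighted centroid p* = (Σwᵢpᵢ)/(Σwᵢ).
Σwᵢ = 857.
Σwᵢxᵢ = 250·0 + 5·1 + 300·8 + 2·1 + 300·8 = 4807.
Σwᵢyᵢ = 250·7 + 5·3 + 300·6 + 2·6 + 300·5 = 5077.
x* = 4807/857 = 5.61, y* = 5077/857 = 5.92.

(5.61, 5.92)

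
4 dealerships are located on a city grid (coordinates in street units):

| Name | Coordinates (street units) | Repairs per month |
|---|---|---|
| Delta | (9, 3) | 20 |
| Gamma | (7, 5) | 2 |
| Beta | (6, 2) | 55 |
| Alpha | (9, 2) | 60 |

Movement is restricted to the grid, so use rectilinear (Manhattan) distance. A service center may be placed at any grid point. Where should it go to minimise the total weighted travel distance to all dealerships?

Manhattan distance separates: Σwᵢ(|x−xᵢ|+|y−yᵢ|) = Σwᵢ|x−xᵢ| + Σwᵢ|y−yᵢ|, so x and y are optimised independently as 1-D weighted medians.
Total weight W = 137; half = 68.5.
x-coordinate, sorted with cumulative weight:
  x=6 (Beta, w=55) cum 55
  x=7 (Gamma, w=2) cum 57
  x=9 (Delta, w=20) cum 77  ← median
  x=9 (Alpha, w=60) cum 137
⇒ x* = 9
y-coordinate, sorted with cumulative weight:
  y=2 (Beta, w=55) cum 55
  y=2 (Alpha, w=60) cum 115  ← median
  y=3 (Delta, w=20) cum 135
  y=5 (Gamma, w=2) cum 137
⇒ y* = 2

(9, 2)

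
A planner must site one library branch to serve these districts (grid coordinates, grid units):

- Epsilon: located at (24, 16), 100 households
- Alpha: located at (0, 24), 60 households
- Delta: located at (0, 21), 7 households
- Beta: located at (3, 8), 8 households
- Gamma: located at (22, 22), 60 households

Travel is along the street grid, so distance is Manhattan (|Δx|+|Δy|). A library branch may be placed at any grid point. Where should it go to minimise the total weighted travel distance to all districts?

(22, 22)

Manhattan distance separates: Σwᵢ(|x−xᵢ|+|y−yᵢ|) = Σwᵢ|x−xᵢ| + Σwᵢ|y−yᵢ|, so x and y are optimised independently as 1-D weighted medians.
Total weight W = 235; half = 117.5.
x-coordinate, sorted with cumulative weight:
  x=0 (Alpha, w=60) cum 60
  x=0 (Delta, w=7) cum 67
  x=3 (Beta, w=8) cum 75
  x=22 (Gamma, w=60) cum 135  ← median
  x=24 (Epsilon, w=100) cum 235
⇒ x* = 22
y-coordinate, sorted with cumulative weight:
  y=8 (Beta, w=8) cum 8
  y=16 (Epsilon, w=100) cum 108
  y=21 (Delta, w=7) cum 115
  y=22 (Gamma, w=60) cum 175  ← median
  y=24 (Alpha, w=60) cum 235
⇒ y* = 22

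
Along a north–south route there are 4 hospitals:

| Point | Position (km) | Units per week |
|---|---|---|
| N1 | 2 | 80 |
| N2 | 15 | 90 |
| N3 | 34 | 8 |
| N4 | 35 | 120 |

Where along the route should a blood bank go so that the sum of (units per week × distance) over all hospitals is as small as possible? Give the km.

x = 15

For a sum of weighted absolute distances on a line, the optimum is the weighted median (not the mean). Total weight W = 298; half-weight = 149.
Sort by position and accumulate weight:
  km 2 (N1, w=80) → cum 80
  km 15 (N2, w=90) → cum 170  ≥ 149 → median here
  km 34 (N3, w=8) → cum 178
  km 35 (N4, w=120) → cum 298
Optimal location: km 15.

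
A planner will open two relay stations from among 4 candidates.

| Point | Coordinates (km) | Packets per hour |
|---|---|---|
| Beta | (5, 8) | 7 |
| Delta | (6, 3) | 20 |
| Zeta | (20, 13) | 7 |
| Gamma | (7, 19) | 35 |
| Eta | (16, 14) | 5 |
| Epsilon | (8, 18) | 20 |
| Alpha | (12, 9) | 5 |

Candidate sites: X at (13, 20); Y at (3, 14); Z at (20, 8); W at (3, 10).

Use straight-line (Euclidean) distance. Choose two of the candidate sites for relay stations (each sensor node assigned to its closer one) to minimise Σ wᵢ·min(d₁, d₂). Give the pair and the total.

Evaluate every pair (each demand assigned to the nearer of the two):
  {X, W}: total = 640.8
  {Y, Z}: total = 735.8
  {X, Y}: total = 747.2
  {Y, W}: total = 753.8
  {Z, W}: total = 816.9
  {X, Z}: total = 827.7
Best pair: {X, W} with total 640.8.

{X, W}, total 640.8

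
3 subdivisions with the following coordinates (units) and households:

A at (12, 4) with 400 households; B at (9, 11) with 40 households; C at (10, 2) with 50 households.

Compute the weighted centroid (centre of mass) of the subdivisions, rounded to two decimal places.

(11.55, 4.37)

The minimiser of Σwᵢ‖p−pᵢ‖² is the weighted centroid p* = (Σwᵢpᵢ)/(Σwᵢ).
Σwᵢ = 490.
Σwᵢxᵢ = 400·12 + 40·9 + 50·10 = 5660.
Σwᵢyᵢ = 400·4 + 40·11 + 50·2 = 2140.
x* = 5660/490 = 11.55, y* = 2140/490 = 4.37.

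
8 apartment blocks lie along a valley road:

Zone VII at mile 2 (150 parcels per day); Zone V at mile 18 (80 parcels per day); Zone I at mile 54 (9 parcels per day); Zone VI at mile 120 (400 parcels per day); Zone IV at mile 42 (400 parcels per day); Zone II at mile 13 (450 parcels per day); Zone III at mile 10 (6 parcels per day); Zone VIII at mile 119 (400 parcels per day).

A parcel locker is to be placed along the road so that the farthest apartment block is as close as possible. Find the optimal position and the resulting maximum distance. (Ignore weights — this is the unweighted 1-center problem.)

The 1-center on a line is the midpoint of the two extreme points: leftmost at 2, rightmost at 120.
Optimal location = (2 + 120)/2 = 61; maximum distance = (120 − 2)/2 = 59.

location 61, max distance 59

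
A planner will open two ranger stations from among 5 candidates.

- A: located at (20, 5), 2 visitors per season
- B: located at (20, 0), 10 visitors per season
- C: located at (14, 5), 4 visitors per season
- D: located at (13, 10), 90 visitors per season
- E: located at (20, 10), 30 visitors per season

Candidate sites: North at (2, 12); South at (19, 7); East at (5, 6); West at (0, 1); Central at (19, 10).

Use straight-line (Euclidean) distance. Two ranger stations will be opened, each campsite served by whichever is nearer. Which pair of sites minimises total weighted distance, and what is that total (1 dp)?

Evaluate every pair (each demand assigned to the nearer of the two):
  {South, Central}: total = 666.7
  {North, Central}: total = 709.0
  {East, Central}: total = 709.0
  {West, Central}: total = 709.0
  {North, South}: total = 795.3
  {South, East}: total = 795.3
  {South, West}: total = 795.3
  {North, East}: total = 1498.6
  {East, West}: total = 1498.6
  {North, West}: total = 1844.0
Best pair: {South, Central} with total 666.7.

{South, Central}, total 666.7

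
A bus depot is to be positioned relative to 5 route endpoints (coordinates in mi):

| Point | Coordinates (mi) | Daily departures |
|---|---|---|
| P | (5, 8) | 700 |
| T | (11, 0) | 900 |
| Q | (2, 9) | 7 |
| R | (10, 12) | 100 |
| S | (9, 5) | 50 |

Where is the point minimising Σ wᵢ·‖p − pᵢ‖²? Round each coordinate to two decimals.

(8.46, 4.05)

The minimiser of Σwᵢ‖p−pᵢ‖² is the weighted centroid p* = (Σwᵢpᵢ)/(Σwᵢ).
Σwᵢ = 1757.
Σwᵢxᵢ = 700·5 + 900·11 + 7·2 + 100·10 + 50·9 = 14864.
Σwᵢyᵢ = 700·8 + 900·0 + 7·9 + 100·12 + 50·5 = 7113.
x* = 14864/1757 = 8.46, y* = 7113/1757 = 4.05.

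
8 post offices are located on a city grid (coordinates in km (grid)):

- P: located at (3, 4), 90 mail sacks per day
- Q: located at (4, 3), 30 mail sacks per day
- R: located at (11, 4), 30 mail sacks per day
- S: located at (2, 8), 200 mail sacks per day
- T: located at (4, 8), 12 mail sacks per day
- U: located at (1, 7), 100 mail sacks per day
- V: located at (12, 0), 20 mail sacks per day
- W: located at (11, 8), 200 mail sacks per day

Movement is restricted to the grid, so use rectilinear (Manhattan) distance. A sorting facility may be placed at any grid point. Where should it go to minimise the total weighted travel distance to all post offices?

Manhattan distance separates: Σwᵢ(|x−xᵢ|+|y−yᵢ|) = Σwᵢ|x−xᵢ| + Σwᵢ|y−yᵢ|, so x and y are optimised independently as 1-D weighted medians.
Total weight W = 682; half = 341.
x-coordinate, sorted with cumulative weight:
  x=1 (U, w=100) cum 100
  x=2 (S, w=200) cum 300
  x=3 (P, w=90) cum 390  ← median
  x=4 (Q, w=30) cum 420
  x=4 (T, w=12) cum 432
  x=11 (R, w=30) cum 462
  x=11 (W, w=200) cum 662
  x=12 (V, w=20) cum 682
⇒ x* = 3
y-coordinate, sorted with cumulative weight:
  y=0 (V, w=20) cum 20
  y=3 (Q, w=30) cum 50
  y=4 (P, w=90) cum 140
  y=4 (R, w=30) cum 170
  y=7 (U, w=100) cum 270
  y=8 (S, w=200) cum 470  ← median
  y=8 (T, w=12) cum 482
  y=8 (W, w=200) cum 682
⇒ y* = 8

(3, 8)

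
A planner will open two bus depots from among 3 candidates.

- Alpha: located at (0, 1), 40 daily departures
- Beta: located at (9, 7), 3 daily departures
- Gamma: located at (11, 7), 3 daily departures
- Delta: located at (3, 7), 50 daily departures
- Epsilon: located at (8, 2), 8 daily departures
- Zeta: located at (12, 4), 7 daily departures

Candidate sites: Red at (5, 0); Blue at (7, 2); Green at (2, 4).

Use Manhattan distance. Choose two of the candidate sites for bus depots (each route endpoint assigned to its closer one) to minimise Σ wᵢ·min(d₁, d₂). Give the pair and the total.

Evaluate every pair (each demand assigned to the nearer of the two):
  {Blue, Green}: total = 505
  {Red, Green}: total = 576
  {Red, Blue}: total = 795
Best pair: {Blue, Green} with total 505.

{Blue, Green}, total 505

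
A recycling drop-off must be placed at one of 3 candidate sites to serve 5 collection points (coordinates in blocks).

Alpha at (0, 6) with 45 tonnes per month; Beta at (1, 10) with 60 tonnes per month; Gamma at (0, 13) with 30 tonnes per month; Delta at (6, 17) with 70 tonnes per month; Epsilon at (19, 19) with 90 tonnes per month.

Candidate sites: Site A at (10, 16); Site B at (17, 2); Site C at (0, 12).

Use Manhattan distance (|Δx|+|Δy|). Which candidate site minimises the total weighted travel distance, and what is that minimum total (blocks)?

Site C, total 3590 blocks

Total weighted distance at each candidate:
  Site A (10, 16): total = 3620
  Site B (17, 2): total = 6755
  Site C (0, 12): total = 3590
Minimum is at Site C with total 3590 blocks.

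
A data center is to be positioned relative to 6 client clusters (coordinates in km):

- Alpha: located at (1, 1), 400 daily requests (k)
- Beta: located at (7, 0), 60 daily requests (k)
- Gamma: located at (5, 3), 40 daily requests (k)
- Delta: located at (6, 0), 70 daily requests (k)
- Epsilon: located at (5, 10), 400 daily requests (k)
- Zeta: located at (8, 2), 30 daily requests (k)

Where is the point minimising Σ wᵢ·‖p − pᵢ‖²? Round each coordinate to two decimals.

(3.68, 4.58)

The minimiser of Σwᵢ‖p−pᵢ‖² is the weighted centroid p* = (Σwᵢpᵢ)/(Σwᵢ).
Σwᵢ = 1000.
Σwᵢxᵢ = 400·1 + 60·7 + 40·5 + 70·6 + 400·5 + 30·8 = 3680.
Σwᵢyᵢ = 400·1 + 60·0 + 40·3 + 70·0 + 400·10 + 30·2 = 4580.
x* = 3680/1000 = 3.68, y* = 4580/1000 = 4.58.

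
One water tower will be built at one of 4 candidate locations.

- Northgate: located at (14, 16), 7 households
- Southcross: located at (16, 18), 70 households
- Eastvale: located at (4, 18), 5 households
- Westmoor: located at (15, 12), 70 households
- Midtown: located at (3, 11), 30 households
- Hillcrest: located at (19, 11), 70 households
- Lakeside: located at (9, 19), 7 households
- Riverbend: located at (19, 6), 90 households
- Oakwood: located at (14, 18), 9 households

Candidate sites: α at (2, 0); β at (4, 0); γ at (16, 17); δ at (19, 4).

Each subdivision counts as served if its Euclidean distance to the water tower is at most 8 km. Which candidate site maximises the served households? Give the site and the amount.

Coverage radius r = 8 km; a point is covered iff (Δx)²+(Δy)² ≤ 8² = 64.
  α (2, 0): covers {none} → 0
  β (4, 0): covers {none} → 0
  γ (16, 17): covers {Northgate, Southcross, Westmoor, Hillcrest, Lakeside, Oakwood} → 233
  δ (19, 4): covers {Hillcrest, Riverbend} → 160
Maximum coverage at γ: 233 households.

γ, covering 233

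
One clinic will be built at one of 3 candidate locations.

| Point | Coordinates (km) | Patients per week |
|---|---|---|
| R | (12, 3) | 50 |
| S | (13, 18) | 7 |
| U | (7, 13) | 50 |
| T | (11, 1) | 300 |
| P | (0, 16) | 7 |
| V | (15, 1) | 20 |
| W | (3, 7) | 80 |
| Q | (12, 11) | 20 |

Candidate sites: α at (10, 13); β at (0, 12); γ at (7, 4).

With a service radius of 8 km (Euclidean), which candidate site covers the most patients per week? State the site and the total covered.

γ, covering 430

Coverage radius r = 8 km; a point is covered iff (Δx)²+(Δy)² ≤ 8² = 64.
  α (10, 13): covers {S, U, Q} → 77
  β (0, 12): covers {U, P, W} → 137
  γ (7, 4): covers {R, T, W} → 430
Maximum coverage at γ: 430 patients per week.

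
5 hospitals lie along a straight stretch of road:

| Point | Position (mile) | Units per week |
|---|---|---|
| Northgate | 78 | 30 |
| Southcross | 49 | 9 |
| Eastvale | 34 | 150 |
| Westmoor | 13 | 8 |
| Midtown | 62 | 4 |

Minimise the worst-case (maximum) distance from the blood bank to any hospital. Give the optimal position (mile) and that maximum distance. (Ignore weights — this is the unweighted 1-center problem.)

location 45.5, max distance 32.5

The 1-center on a line is the midpoint of the two extreme points: leftmost at 13, rightmost at 78.
Optimal location = (13 + 78)/2 = 45.5; maximum distance = (78 − 13)/2 = 32.5.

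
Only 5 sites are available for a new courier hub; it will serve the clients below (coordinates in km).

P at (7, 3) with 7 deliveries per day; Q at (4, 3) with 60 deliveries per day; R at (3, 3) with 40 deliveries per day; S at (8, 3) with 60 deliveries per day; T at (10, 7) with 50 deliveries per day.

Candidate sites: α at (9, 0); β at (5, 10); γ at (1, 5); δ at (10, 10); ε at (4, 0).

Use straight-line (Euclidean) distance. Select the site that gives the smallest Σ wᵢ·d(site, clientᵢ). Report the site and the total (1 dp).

Total weighted distance at each candidate:
  α (9, 0): total = 1186.7
  β (5, 10): total = 1514.9
  γ (1, 5): total = 1271.5
  δ (10, 10): total = 1589.3
  ε (4, 0): total = 1097.2
Minimum is at ε with total 1097.2 km.

ε, total 1097.2 km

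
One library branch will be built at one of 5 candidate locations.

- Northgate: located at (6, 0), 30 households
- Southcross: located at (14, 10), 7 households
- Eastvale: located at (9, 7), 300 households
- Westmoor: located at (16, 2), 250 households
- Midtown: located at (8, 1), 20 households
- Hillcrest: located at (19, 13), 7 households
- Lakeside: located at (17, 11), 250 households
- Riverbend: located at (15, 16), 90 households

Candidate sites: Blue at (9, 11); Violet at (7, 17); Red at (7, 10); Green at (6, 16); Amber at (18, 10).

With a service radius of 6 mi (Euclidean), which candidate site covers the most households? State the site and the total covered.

Coverage radius r = 6 mi; a point is covered iff (Δx)²+(Δy)² ≤ 6² = 36.
  Blue (9, 11): covers {Southcross, Eastvale} → 307
  Violet (7, 17): covers {none} → 0
  Red (7, 10): covers {Eastvale} → 300
  Green (6, 16): covers {none} → 0
  Amber (18, 10): covers {Southcross, Hillcrest, Lakeside} → 264
Maximum coverage at Blue: 307 households.

Blue, covering 307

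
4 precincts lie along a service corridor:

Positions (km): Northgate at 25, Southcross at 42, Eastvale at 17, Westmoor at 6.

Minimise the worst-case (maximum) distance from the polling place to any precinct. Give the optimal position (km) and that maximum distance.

The 1-center on a line is the midpoint of the two extreme points: leftmost at 6, rightmost at 42.
Optimal location = (6 + 42)/2 = 24; maximum distance = (42 − 6)/2 = 18.

location 24, max distance 18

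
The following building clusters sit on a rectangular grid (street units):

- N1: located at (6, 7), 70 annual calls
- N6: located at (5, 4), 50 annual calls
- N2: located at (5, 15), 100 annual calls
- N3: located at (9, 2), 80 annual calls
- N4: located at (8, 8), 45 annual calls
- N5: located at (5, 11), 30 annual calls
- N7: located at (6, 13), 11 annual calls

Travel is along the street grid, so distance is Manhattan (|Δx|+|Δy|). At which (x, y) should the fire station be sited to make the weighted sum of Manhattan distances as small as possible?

Manhattan distance separates: Σwᵢ(|x−xᵢ|+|y−yᵢ|) = Σwᵢ|x−xᵢ| + Σwᵢ|y−yᵢ|, so x and y are optimised independently as 1-D weighted medians.
Total weight W = 386; half = 193.
x-coordinate, sorted with cumulative weight:
  x=5 (N6, w=50) cum 50
  x=5 (N2, w=100) cum 150
  x=5 (N5, w=30) cum 180
  x=6 (N1, w=70) cum 250  ← median
  x=6 (N7, w=11) cum 261
  x=8 (N4, w=45) cum 306
  x=9 (N3, w=80) cum 386
⇒ x* = 6
y-coordinate, sorted with cumulative weight:
  y=2 (N3, w=80) cum 80
  y=4 (N6, w=50) cum 130
  y=7 (N1, w=70) cum 200  ← median
  y=8 (N4, w=45) cum 245
  y=11 (N5, w=30) cum 275
  y=13 (N7, w=11) cum 286
  y=15 (N2, w=100) cum 386
⇒ y* = 7

(6, 7)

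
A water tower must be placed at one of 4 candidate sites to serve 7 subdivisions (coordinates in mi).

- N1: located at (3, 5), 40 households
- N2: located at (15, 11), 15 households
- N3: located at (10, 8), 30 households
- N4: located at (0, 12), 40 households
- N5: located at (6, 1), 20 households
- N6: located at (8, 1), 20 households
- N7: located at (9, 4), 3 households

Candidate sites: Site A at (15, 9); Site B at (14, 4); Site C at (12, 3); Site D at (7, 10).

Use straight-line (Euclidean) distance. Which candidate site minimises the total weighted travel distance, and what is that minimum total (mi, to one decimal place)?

Total weighted distance at each candidate:
  Site A (15, 9): total = 1777.7
  Site B (14, 4): total = 1682.6
  Site C (12, 3): total = 1483.9
  Site D (7, 10): total = 1157.6
Minimum is at Site D with total 1157.6 mi.

Site D, total 1157.6 mi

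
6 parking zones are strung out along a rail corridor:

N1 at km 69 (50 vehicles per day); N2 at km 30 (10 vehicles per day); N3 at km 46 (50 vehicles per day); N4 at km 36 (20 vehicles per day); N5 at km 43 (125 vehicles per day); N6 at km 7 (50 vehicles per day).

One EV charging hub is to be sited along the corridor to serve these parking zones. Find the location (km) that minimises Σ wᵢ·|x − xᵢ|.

For a sum of weighted absolute distances on a line, the optimum is the weighted median (not the mean). Total weight W = 305; half-weight = 152.5.
Sort by position and accumulate weight:
  km 7 (N6, w=50) → cum 50
  km 30 (N2, w=10) → cum 60
  km 36 (N4, w=20) → cum 80
  km 43 (N5, w=125) → cum 205  ≥ 152.5 → median here
  km 46 (N3, w=50) → cum 255
  km 69 (N1, w=50) → cum 305
Optimal location: km 43.

x = 43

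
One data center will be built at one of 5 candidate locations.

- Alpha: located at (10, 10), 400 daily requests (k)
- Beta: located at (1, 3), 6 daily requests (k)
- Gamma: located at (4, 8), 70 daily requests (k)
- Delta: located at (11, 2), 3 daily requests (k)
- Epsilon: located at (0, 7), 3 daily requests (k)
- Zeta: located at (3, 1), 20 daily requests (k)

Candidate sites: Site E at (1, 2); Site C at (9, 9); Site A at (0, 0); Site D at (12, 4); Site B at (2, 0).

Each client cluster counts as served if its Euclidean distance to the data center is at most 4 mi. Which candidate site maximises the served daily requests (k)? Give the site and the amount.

Site C, covering 400

Coverage radius r = 4 mi; a point is covered iff (Δx)²+(Δy)² ≤ 4² = 16.
  Site E (1, 2): covers {Beta, Zeta} → 26
  Site C (9, 9): covers {Alpha} → 400
  Site A (0, 0): covers {Beta, Zeta} → 26
  Site D (12, 4): covers {Delta} → 3
  Site B (2, 0): covers {Beta, Zeta} → 26
Maximum coverage at Site C: 400 daily requests (k).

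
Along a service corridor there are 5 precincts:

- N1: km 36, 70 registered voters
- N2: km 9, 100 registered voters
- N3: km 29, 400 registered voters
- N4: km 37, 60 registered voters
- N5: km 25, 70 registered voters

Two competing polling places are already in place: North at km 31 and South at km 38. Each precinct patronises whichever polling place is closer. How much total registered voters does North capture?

The indifferent point is the midpoint (31+38)/2 = 34.5; precincts left of it (closer to North at 31) go to North, those right go to South.
  N2 at 9 (w=100) → North
  N5 at 25 (w=70) → North
  N3 at 29 (w=400) → North
  N1 at 36 (w=70) → South
  N4 at 37 (w=60) → South
North captures 570; South captures 130.

570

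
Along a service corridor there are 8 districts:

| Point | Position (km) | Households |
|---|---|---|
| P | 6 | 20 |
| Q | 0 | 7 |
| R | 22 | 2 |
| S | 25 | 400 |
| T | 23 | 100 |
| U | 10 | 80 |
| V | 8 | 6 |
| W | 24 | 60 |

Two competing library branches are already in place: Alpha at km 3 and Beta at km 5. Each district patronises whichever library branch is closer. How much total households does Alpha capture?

The indifferent point is the midpoint (3+5)/2 = 4; districts left of it (closer to Alpha at 3) go to Alpha, those right go to Beta.
  Q at 0 (w=7) → Alpha
  P at 6 (w=20) → Beta
  V at 8 (w=6) → Beta
  U at 10 (w=80) → Beta
  R at 22 (w=2) → Beta
  T at 23 (w=100) → Beta
  W at 24 (w=60) → Beta
  S at 25 (w=400) → Beta
Alpha captures 7; Beta captures 668.

7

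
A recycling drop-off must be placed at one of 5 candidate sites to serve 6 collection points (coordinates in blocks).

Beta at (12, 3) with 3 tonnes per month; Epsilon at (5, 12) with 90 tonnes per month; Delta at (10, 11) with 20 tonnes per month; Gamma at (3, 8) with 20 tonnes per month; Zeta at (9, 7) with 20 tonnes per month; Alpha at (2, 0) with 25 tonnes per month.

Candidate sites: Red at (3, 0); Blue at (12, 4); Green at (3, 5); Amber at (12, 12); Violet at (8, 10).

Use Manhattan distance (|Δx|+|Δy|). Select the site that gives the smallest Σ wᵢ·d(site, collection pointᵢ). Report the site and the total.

Violet, total 1163 blocks

Total weighted distance at each candidate:
  Red (3, 0): total = 2101
  Blue (12, 4): total = 2263
  Green (3, 5): total = 1473
  Amber (12, 12): total = 1687
  Violet (8, 10): total = 1163
Minimum is at Violet with total 1163 blocks.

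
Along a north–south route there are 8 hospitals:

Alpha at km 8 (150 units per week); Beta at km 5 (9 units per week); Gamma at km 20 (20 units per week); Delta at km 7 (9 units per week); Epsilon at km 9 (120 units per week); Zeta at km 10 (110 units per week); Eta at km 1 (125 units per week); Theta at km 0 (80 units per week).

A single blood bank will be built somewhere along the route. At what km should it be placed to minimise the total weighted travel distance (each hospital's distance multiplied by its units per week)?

x = 8

For a sum of weighted absolute distances on a line, the optimum is the weighted median (not the mean). Total weight W = 623; half-weight = 311.5.
Sort by position and accumulate weight:
  km 0 (Theta, w=80) → cum 80
  km 1 (Eta, w=125) → cum 205
  km 5 (Beta, w=9) → cum 214
  km 7 (Delta, w=9) → cum 223
  km 8 (Alpha, w=150) → cum 373  ≥ 311.5 → median here
  km 9 (Epsilon, w=120) → cum 493
  km 10 (Zeta, w=110) → cum 603
  km 20 (Gamma, w=20) → cum 623
Optimal location: km 8.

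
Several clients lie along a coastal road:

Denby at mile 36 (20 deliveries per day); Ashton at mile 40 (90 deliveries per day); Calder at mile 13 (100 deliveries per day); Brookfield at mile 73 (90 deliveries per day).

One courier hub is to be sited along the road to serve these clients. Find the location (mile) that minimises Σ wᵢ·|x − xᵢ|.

x = 40

For a sum of weighted absolute distances on a line, the optimum is the weighted median (not the mean). Total weight W = 300; half-weight = 150.
Sort by position and accumulate weight:
  mile 13 (Calder, w=100) → cum 100
  mile 36 (Denby, w=20) → cum 120
  mile 40 (Ashton, w=90) → cum 210  ≥ 150 → median here
  mile 73 (Brookfield, w=90) → cum 300
Optimal location: mile 40.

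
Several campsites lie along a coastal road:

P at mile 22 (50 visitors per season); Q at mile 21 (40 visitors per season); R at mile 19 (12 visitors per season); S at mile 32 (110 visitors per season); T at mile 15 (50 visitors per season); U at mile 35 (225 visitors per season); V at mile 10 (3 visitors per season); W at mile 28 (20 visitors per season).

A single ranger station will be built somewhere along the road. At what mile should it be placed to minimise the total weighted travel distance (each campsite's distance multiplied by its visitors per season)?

For a sum of weighted absolute distances on a line, the optimum is the weighted median (not the mean). Total weight W = 510; half-weight = 255.
Sort by position and accumulate weight:
  mile 10 (V, w=3) → cum 3
  mile 15 (T, w=50) → cum 53
  mile 19 (R, w=12) → cum 65
  mile 21 (Q, w=40) → cum 105
  mile 22 (P, w=50) → cum 155
  mile 28 (W, w=20) → cum 175
  mile 32 (S, w=110) → cum 285  ≥ 255 → median here
  mile 35 (U, w=225) → cum 510
Optimal location: mile 32.

x = 32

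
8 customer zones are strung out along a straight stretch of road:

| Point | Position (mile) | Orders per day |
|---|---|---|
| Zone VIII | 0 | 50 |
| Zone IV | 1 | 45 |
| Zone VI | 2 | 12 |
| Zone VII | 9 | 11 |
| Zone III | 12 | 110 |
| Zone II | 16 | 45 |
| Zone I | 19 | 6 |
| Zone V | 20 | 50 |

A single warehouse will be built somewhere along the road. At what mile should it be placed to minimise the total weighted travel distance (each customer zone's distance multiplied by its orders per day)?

For a sum of weighted absolute distances on a line, the optimum is the weighted median (not the mean). Total weight W = 329; half-weight = 164.5.
Sort by position and accumulate weight:
  mile 0 (Zone VIII, w=50) → cum 50
  mile 1 (Zone IV, w=45) → cum 95
  mile 2 (Zone VI, w=12) → cum 107
  mile 9 (Zone VII, w=11) → cum 118
  mile 12 (Zone III, w=110) → cum 228  ≥ 164.5 → median here
  mile 16 (Zone II, w=45) → cum 273
  mile 19 (Zone I, w=6) → cum 279
  mile 20 (Zone V, w=50) → cum 329
Optimal location: mile 12.

x = 12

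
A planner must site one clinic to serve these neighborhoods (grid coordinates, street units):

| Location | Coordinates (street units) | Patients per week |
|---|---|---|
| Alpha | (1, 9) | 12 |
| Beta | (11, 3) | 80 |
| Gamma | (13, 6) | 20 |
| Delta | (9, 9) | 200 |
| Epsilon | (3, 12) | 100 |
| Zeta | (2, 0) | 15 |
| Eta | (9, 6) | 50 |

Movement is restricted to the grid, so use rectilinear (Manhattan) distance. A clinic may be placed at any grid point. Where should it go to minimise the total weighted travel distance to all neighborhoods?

(9, 9)

Manhattan distance separates: Σwᵢ(|x−xᵢ|+|y−yᵢ|) = Σwᵢ|x−xᵢ| + Σwᵢ|y−yᵢ|, so x and y are optimised independently as 1-D weighted medians.
Total weight W = 477; half = 238.5.
x-coordinate, sorted with cumulative weight:
  x=1 (Alpha, w=12) cum 12
  x=2 (Zeta, w=15) cum 27
  x=3 (Epsilon, w=100) cum 127
  x=9 (Delta, w=200) cum 327  ← median
  x=9 (Eta, w=50) cum 377
  x=11 (Beta, w=80) cum 457
  x=13 (Gamma, w=20) cum 477
⇒ x* = 9
y-coordinate, sorted with cumulative weight:
  y=0 (Zeta, w=15) cum 15
  y=3 (Beta, w=80) cum 95
  y=6 (Gamma, w=20) cum 115
  y=6 (Eta, w=50) cum 165
  y=9 (Alpha, w=12) cum 177
  y=9 (Delta, w=200) cum 377  ← median
  y=12 (Epsilon, w=100) cum 477
⇒ y* = 9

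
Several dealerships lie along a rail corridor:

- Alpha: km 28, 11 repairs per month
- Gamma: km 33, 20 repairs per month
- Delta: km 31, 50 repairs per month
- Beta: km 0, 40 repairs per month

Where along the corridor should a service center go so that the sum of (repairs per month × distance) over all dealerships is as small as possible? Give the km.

For a sum of weighted absolute distances on a line, the optimum is the weighted median (not the mean). Total weight W = 121; half-weight = 60.5.
Sort by position and accumulate weight:
  km 0 (Beta, w=40) → cum 40
  km 28 (Alpha, w=11) → cum 51
  km 31 (Delta, w=50) → cum 101  ≥ 60.5 → median here
  km 33 (Gamma, w=20) → cum 121
Optimal location: km 31.

x = 31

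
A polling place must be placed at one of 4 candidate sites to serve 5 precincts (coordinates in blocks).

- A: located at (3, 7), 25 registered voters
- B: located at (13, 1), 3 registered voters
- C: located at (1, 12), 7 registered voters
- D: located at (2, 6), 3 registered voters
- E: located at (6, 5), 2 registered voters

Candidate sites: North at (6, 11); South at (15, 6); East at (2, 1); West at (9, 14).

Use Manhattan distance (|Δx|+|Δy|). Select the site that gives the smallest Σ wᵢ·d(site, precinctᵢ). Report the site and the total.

North, total 307 blocks

Total weighted distance at each candidate:
  North (6, 11): total = 307
  South (15, 6): total = 545
  East (2, 1): total = 323
  West (9, 14): total = 515
Minimum is at North with total 307 blocks.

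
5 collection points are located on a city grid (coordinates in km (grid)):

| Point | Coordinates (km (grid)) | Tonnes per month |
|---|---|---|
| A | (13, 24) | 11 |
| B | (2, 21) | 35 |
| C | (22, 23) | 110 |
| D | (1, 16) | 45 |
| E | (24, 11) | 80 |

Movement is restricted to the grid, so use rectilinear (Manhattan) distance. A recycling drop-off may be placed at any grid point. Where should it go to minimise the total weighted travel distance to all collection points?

Manhattan distance separates: Σwᵢ(|x−xᵢ|+|y−yᵢ|) = Σwᵢ|x−xᵢ| + Σwᵢ|y−yᵢ|, so x and y are optimised independently as 1-D weighted medians.
Total weight W = 281; half = 140.5.
x-coordinate, sorted with cumulative weight:
  x=1 (D, w=45) cum 45
  x=2 (B, w=35) cum 80
  x=13 (A, w=11) cum 91
  x=22 (C, w=110) cum 201  ← median
  x=24 (E, w=80) cum 281
⇒ x* = 22
y-coordinate, sorted with cumulative weight:
  y=11 (E, w=80) cum 80
  y=16 (D, w=45) cum 125
  y=21 (B, w=35) cum 160  ← median
  y=23 (C, w=110) cum 270
  y=24 (A, w=11) cum 281
⇒ y* = 21

(22, 21)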